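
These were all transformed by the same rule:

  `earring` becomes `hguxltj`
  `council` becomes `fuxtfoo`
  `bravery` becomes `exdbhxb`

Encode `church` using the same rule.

Shifts by position in earring: pos 0: e→h (+3), pos 1: a→g (+6), pos 2: r→u (+3), pos 3: r→x (+6) — repeating every 2. A repeating key of period 2 is used — shifts +3, +6 over and over.
For church: c+3=f, h+6=n, u+3=x, r+6=x, c+3=f, h+6=n.

fnxxfn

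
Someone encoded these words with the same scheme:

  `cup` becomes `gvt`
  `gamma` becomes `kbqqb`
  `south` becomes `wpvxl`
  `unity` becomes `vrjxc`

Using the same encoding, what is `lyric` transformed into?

Two shifts are in play — +1 for a/e/i/o/u, +4 for every other letter.
On lyric: l(cons)+4=p, y(cons)+4=c, r(cons)+4=v, i(vowel)+1=j, c(cons)+4=g.

pcvjg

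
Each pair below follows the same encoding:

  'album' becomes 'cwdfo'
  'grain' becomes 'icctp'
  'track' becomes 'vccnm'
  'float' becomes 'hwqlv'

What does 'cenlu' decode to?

Shifts by position in album: pos 0: a→c (+2), pos 1: l→w (+11), pos 2: b→d (+2), pos 3: u→f (+11) — repeating every 2. A repeating key of period 2 is used — shifts +2, +11 over and over.
Reversing it on cenlu: c−2=a, e−11=t, n−2=l, l−11=a, u−2=s.

atlas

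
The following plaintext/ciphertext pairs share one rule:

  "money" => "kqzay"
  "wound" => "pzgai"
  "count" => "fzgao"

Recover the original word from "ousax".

The output letters match the input read backwards, each shifted +12: money reversed is yenom. Read the word backwards and shift each letter +12.
Reversing it on ousax: shift back: o−12=c, u−12=i, s−12=g, a−12=o, x−12=l → cigol; then reverse → logic.

logic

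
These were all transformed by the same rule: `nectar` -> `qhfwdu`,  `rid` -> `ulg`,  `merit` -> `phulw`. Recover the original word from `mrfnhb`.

jockey

Compare letters: n→q is +3, e→h is +3, c→f is +3 — a constant shift. It's a constant shift of +3 (ROT3).
Undoing it on mrfnhb: m−3=j, r−3=o, f−3=c, n−3=k, h−3=e, b−3=y.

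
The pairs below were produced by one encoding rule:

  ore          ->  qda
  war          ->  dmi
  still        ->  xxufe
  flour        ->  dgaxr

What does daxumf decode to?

tailor

The output letters match the input read backwards, each shifted +12: ore reversed is ero. The word is reversed, then every letter is shifted forward by 12.
Decoding daxumf: shift back: d−12=r, a−12=o, x−12=l, u−12=i, m−12=a, f−12=t → roliat; then reverse → tailor.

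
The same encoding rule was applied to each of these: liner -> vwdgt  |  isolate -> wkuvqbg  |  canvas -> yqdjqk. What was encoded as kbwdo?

l(11)→v(21) and i(8)→w(22) fit y≡17x+16 (mod 26); the inverse of 17 mod 26 is 23. Each letter's alphabet position (a=0..z=25) is mapped through 17·x+16 mod 26 — an affine cipher.
Reversing it on kbwdo: k(10)→23·(10−16)≡18=s; b(1)→23·(1−16)≡19=t; w(22)→23·(22−16)≡8=i; d(3)→23·(3−16)≡13=n; o(14)→23·(14−16)≡6=g (all mod 26).

sting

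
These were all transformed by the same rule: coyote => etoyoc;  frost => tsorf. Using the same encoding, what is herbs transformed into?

It's just the letters in reverse order.
On herbs: reverse → sbreh.

sbreh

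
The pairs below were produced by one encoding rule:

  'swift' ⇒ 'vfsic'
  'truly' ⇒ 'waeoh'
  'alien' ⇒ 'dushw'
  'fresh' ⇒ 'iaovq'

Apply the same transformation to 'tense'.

Shifts by position in swift: pos 0: s→v (+3), pos 1: w→f (+9), pos 2: i→s (+10), pos 3: f→i (+3), pos 4: t→c (+9) — repeating every 3. The shifts repeat in a cycle of length 3: positions 0,1,… shift by +3, +9, +10, then the pattern repeats.
For tense: t+3=w, e+9=n, n+10=x, s+3=v, e+9=n.

wnxvn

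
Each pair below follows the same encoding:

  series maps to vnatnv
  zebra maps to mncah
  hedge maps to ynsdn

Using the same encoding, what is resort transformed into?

anvpaq

s(18)→v(21) and e(4)→n(13) fit y≡21x+7 (mod 26); the inverse of 21 mod 26 is 5. Each letter's alphabet position (a=0..z=25) is mapped through 21·x+7 mod 26 — an affine cipher.
Applying it to resort: r(17)→21·17+7≡0=a; e(4)→21·4+7≡13=n; s(18)→21·18+7≡21=v; o(14)→21·14+7≡15=p; r(17)→21·17+7≡0=a; t(19)→21·19+7≡16=q (all mod 26).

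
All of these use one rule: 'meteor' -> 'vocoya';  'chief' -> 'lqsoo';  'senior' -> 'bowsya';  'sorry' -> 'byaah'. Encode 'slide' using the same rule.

The shift depends on letter class: consonant m→v is +9, but vowel e→o is +10. The rule splits by letter class: vowels +10, consonants +9.
On slide: s(cons)+9=b, l(cons)+9=u, i(vowel)+10=s, d(cons)+9=m, e(vowel)+10=o.

busmo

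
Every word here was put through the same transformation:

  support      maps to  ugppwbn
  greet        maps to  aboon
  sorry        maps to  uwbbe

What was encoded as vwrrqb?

dollar

This is an affine cipher: with a=0,…,z=25, each position x becomes (19x+16) mod 26.
Reversing it on vwrrqb: v(21)→11·(21−16)≡3=d; w(22)→11·(22−16)≡14=o; r(17)→11·(17−16)≡11=l; r(17)→11·(17−16)≡11=l; q(16)→11·(16−16)≡0=a; b(1)→11·(1−16)≡17=r (all mod 26).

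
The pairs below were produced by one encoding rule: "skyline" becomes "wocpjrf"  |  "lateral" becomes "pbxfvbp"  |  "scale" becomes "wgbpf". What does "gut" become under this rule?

The shift depends on letter class: consonant s→w is +4, but vowel i→j is +1. The rule splits by letter class: vowels +1, consonants +4.
Applying it to gut: g(cons)+4=k, u(vowel)+1=v, t(cons)+4=x.

kvx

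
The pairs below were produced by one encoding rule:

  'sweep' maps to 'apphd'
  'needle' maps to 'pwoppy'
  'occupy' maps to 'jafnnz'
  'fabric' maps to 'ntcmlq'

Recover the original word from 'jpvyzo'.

donkey

The output letters match the input read backwards, each shifted +11: sweep reversed is peews. The word is reversed, then every letter is shifted forward by 11.
Reversing it on jpvyzo: shift back: j−11=y, p−11=e, v−11=k, y−11=n, z−11=o, o−11=d → yeknod; then reverse → donkey.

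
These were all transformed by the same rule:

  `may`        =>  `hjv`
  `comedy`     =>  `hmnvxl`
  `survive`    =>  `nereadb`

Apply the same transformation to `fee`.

Read the word backwards and shift each letter +9.
On fee: reverse → eef; then shift: e+9=n, e+9=n, f+9=o.

nno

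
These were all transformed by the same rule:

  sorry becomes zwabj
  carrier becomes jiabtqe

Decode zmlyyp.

In sorry: s→z is +7, o→w is +8, r→a is +9, r→b is +10 — the shift increases by 1 each position. Each letter shifts forward by (position + 7), i.e. 7, 8, 9, … — the shift grows by one for each successive letter.
Decoding zmlyyp: z−7=s, m−8=e, l−9=c, y−10=o, y−11=n, p−12=d.

second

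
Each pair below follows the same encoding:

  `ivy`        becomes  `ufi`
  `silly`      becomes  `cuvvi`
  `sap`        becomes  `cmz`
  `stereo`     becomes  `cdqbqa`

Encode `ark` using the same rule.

The shift depends on letter class: consonant v→f is +10, but vowel i→u is +12. Vowels shift forward by 12 and consonants shift forward by 10.
On ark: a(vowel)+12=m, r(cons)+10=b, k(cons)+10=u.

mbu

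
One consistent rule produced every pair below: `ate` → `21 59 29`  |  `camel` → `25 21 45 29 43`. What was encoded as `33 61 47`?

a(#1)→21 and t(#20)→59: differences scale by 2, so n = 2·pos + 19. With a=1..z=26, the number is 2·pos + 19.
Decoding 33 61 47: 33→(33−19)÷2=7=g, 61→(61−19)÷2=21=u, 47→(47−19)÷2=14=n.

gun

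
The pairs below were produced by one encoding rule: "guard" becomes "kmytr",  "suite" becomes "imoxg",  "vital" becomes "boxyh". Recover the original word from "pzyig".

phase

g(6)→k(10) and u(20)→m(12) fit y≡15x+24 (mod 26); the inverse of 15 mod 26 is 7. This is an affine cipher: with a=0,…,z=25, each position x becomes (15x+24) mod 26.
Decoding pzyig: p(15)→7·(15−24)≡15=p; z(25)→7·(25−24)≡7=h; y(24)→7·(24−24)≡0=a; i(8)→7·(8−24)≡18=s; g(6)→7·(6−24)≡4=e (all mod 26).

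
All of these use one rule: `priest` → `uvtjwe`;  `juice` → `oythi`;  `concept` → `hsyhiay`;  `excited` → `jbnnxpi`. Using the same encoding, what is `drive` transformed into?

Shifts by position in priest: pos 0: p→u (+5), pos 1: r→v (+4), pos 2: i→t (+11), pos 3: e→j (+5), pos 4: s→w (+4), pos 5: t→e (+11) — repeating every 3. The shifts repeat in a cycle of length 3: positions 0,1,… shift by +5, +4, +11, then the pattern repeats.
On drive: d+5=i, r+4=v, i+11=t, v+5=a, e+4=i.

ivtai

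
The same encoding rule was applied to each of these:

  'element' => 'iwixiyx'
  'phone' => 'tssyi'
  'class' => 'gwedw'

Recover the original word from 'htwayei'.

dispute

It's a Vigenère-style cipher with numeric key [4,11]: position i shifts by key[i mod 2].
Undoing it on htwayei: h−4=d, t−11=i, w−4=s, a−11=p, y−4=u, e−11=t, i−4=e.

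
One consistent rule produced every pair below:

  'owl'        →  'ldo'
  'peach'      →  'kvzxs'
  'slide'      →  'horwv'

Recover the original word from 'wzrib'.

dairy

Each pair mirrors across the alphabet (o↔l, w↔d, l↔o): positions sum to 25. Each letter is replaced by its mirror in the alphabet: a↔z, b↔y, c↔x, and so on (the Atbash cipher).
Undoing it on wzrib: w↔d, z↔a, r↔i, i↔r, b↔y.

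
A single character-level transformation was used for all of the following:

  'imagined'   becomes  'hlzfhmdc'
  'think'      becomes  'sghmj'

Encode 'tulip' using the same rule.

Compare letters: i→h is +25, m→l is +25, a→z is +25 — a constant shift. Every letter moves 25 places later in the alphabet, wrapping around z→a.
Applying it to tulip: t+25=s, u+25=t, l+25=k, i+25=h, p+25=o.

stkho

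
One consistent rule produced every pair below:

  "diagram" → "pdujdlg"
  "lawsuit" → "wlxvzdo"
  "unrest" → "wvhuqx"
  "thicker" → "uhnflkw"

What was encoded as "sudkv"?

The word is reversed, then every letter is shifted forward by 3.
Undoing it on sudkv: shift back: s−3=p, u−3=r, d−3=a, k−3=h, v−3=s → prahs; then reverse → sharp.

sharp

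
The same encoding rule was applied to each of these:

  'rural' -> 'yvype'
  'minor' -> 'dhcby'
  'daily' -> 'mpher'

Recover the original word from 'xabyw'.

sport

Treating letters as 0–25, the rule is x ↦ 25x + 15 (mod 26).
Reversing it on xabyw: x(23)→25·(23−15)≡18=s; a(0)→25·(0−15)≡15=p; b(1)→25·(1−15)≡14=o; y(24)→25·(24−15)≡17=r; w(22)→25·(22−15)≡19=t (all mod 26).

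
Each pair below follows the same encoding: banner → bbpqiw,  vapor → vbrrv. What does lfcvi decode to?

lease

In banner: b→b is +0, a→b is +1, n→p is +2, n→q is +3 — the shift increases by 1 each position. Letter i (0-indexed) is shifted by i+0, so successive shifts are 0, 1, 2, ….
Reversing it on lfcvi: l−0=l, f−1=e, c−2=a, v−3=s, i−4=e.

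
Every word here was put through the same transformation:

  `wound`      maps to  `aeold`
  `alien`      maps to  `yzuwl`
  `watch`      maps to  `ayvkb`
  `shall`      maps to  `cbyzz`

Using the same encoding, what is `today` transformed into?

w(22)→a(0) and o(14)→e(4) fit y≡19x+24 (mod 26); the inverse of 19 mod 26 is 11. This is an affine cipher: with a=0,…,z=25, each position x becomes (19x+24) mod 26.
For today: t(19)→19·19+24≡21=v; o(14)→19·14+24≡4=e; d(3)→19·3+24≡3=d; a(0)→19·0+24≡24=y; y(24)→19·24+24≡12=m (all mod 26).

vedym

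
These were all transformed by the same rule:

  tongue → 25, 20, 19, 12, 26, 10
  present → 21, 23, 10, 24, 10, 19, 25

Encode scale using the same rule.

24, 8, 6, 17, 10

t is letter #20 and maps to 25: an offset of 5. Letters become their 1-based position plus 5 (so a→6, b→7, …).
On scale: s=19→24, c=3→8, a=1→6, l=12→17, e=5→10.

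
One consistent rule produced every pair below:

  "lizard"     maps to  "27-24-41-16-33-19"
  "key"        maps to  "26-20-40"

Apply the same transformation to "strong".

l is letter #12 and maps to 27: an offset of 15. Each letter is replaced by its alphabet position (a=1..z=26) + 15.
On strong: s=19→34, t=20→35, r=18→33, o=15→30, n=14→29, g=7→22.

34-35-33-30-29-22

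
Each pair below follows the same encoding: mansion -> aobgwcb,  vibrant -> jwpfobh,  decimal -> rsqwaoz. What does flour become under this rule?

tzcif

Compare letters: m→a is +14, a→o is +14, n→b is +14 — a constant shift. Every letter moves 14 places later in the alphabet, wrapping around z→a.
On flour: f+14=t, l+14=z, o+14=c, u+14=i, r+14=f.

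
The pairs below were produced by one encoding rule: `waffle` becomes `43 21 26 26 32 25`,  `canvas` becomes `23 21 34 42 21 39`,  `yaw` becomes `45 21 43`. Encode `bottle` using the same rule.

Letters become their 1-based position plus 20 (so a→21, b→22, …).
Applying it to bottle: b=2→22, o=15→35, t=20→40, t=20→40, l=12→32, e=5→25.

22 35 40 40 32 25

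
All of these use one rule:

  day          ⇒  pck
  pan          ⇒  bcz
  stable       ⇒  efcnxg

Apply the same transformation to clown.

Vowels shift forward by 2 and consonants shift forward by 12.
For clown: c(cons)+12=o, l(cons)+12=x, o(vowel)+2=q, w(cons)+12=i, n(cons)+12=z.

oxqiz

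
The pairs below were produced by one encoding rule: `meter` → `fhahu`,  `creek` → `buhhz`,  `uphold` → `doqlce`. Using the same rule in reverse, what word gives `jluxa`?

Treating letters as 0–25, the rule is x ↦ 3x + 21 (mod 26).
Reversing it on jluxa: j(9)→9·(9−21)≡22=w; l(11)→9·(11−21)≡14=o; u(20)→9·(20−21)≡17=r; x(23)→9·(23−21)≡18=s; a(0)→9·(0−21)≡19=t (all mod 26).

worst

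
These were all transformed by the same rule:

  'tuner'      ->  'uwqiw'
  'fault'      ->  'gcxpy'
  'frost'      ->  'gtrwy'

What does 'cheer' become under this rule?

In tuner: t→u is +1, u→w is +2, n→q is +3, e→i is +4 — the shift increases by 1 each position. Letter i (0-indexed) is shifted by i+1, so successive shifts are 1, 2, 3, ….
On cheer: c+1=d, h+2=j, e+3=h, e+4=i, r+5=w.

djhiw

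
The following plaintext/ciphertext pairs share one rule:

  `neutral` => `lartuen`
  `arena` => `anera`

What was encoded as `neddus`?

The output letters match the input read backwards: neutral reversed is lartuen. The word is simply reversed.
Reversing it on neddus: then reverse → sudden.

sudden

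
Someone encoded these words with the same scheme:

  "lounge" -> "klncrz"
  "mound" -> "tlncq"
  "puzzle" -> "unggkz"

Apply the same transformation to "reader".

mzpqzm

l(11)→k(10) and o(14)→l(11) fit y≡9x+15 (mod 26); the inverse of 9 mod 26 is 3. This is an affine cipher: with a=0,…,z=25, each position x becomes (9x+15) mod 26.
On reader: r(17)→9·17+15≡12=m; e(4)→9·4+15≡25=z; a(0)→9·0+15≡15=p; d(3)→9·3+15≡16=q; e(4)→9·4+15≡25=z; r(17)→9·17+15≡12=m (all mod 26).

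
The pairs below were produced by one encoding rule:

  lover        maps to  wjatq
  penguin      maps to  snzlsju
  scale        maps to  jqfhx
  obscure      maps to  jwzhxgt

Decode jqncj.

The output letters match the input read backwards, each shifted +5: lover reversed is revol. Two steps: reverse the string, then apply a Caesar shift of +5.
Undoing it on jqncj: shift back: j−5=e, q−5=l, n−5=i, c−5=x, j−5=e → elixe; then reverse → exile.

exile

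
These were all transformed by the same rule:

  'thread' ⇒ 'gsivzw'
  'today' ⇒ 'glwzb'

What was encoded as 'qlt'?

jog

This is the alphabet-reversal cipher (Atbash): a becomes z, b becomes y, etc.
Reversing it on qlt: q↔j, l↔o, t↔g.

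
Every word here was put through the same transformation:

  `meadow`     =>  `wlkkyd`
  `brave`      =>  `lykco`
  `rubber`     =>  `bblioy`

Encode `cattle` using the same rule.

mhdavl

Shifts by position in meadow: pos 0: m→w (+10), pos 1: e→l (+7), pos 2: a→k (+10), pos 3: d→k (+7) — repeating every 2. It's a Vigenère-style cipher with numeric key [10,7]: position i shifts by key[i mod 2].
Applying it to cattle: c+10=m, a+7=h, t+10=d, t+7=a, l+10=v, e+7=l.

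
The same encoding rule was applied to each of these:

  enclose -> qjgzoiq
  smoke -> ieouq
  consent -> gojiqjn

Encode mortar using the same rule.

e(4)→q(16) and n(13)→j(9) fit y≡5x+22 (mod 26); the inverse of 5 mod 26 is 21. This is an affine cipher: with a=0,…,z=25, each position x becomes (5x+22) mod 26.
Applying it to mortar: m(12)→5·12+22≡4=e; o(14)→5·14+22≡14=o; r(17)→5·17+22≡3=d; t(19)→5·19+22≡13=n; a(0)→5·0+22≡22=w; r(17)→5·17+22≡3=d (all mod 26).

eodnwd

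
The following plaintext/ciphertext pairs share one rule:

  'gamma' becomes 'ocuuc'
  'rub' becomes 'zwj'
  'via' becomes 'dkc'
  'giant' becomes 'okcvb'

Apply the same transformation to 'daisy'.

The shift depends on letter class: consonant g→o is +8, but vowel a→c is +2. The rule splits by letter class: vowels +2, consonants +8.
On daisy: d(cons)+8=l, a(vowel)+2=c, i(vowel)+2=k, s(cons)+8=a, y(cons)+8=g.

lckag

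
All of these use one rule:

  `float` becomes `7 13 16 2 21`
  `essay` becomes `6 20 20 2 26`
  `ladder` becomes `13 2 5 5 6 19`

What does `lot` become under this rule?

f is letter #6 and maps to 7: an offset of 1. Letters become their 1-based position plus 1 (so a→2, b→3, …).
On lot: l=12→13, o=15→16, t=20→21.

13 16 21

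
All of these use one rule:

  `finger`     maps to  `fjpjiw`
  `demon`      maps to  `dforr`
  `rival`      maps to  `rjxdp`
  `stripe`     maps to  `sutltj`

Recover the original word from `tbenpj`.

tackle

In finger: f→f is +0, i→j is +1, n→p is +2, g→j is +3 — the shift increases by 1 each position. The shift increases by 1 at each position, starting from +0: 0, 1, 2, ….
Reversing it on tbenpj: t−0=t, b−1=a, e−2=c, n−3=k, p−4=l, j−5=e.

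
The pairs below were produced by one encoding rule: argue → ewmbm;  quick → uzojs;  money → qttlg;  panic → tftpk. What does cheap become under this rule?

Each letter shifts forward by (position + 4), i.e. 4, 5, 6, … — the shift grows by one for each successive letter.
Applying it to cheap: c+4=g, h+5=m, e+6=k, a+7=h, p+8=x.

gmkhx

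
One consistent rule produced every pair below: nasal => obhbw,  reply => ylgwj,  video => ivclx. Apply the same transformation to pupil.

gzgvw

n(13)→o(14) and a(0)→b(1) fit y≡9x+1 (mod 26); the inverse of 9 mod 26 is 3. Each letter's alphabet position (a=0..z=25) is mapped through 9·x+1 mod 26 — an affine cipher.
For pupil: p(15)→9·15+1≡6=g; u(20)→9·20+1≡25=z; p(15)→9·15+1≡6=g; i(8)→9·8+1≡21=v; l(11)→9·11+1≡22=w (all mod 26).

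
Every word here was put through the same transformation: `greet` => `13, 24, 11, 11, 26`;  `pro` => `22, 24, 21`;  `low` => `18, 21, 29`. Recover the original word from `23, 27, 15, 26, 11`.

quite

g is letter #7 and maps to 13: an offset of 6. Letters become their 1-based position plus 6 (so a→7, b→8, …).
Decoding 23, 27, 15, 26, 11: 23→(23−6)÷1=17=q, 27→(27−6)÷1=21=u, 15→(15−6)÷1=9=i, 26→(26−6)÷1=20=t, 11→(11−6)÷1=5=e.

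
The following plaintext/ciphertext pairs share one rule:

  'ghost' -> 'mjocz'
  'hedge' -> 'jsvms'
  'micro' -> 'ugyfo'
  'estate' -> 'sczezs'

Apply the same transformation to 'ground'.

mfowrv

This is an affine cipher: with a=0,…,z=25, each position x becomes (23x+4) mod 26.
For ground: g(6)→23·6+4≡12=m; r(17)→23·17+4≡5=f; o(14)→23·14+4≡14=o; u(20)→23·20+4≡22=w; n(13)→23·13+4≡17=r; d(3)→23·3+4≡21=v (all mod 26).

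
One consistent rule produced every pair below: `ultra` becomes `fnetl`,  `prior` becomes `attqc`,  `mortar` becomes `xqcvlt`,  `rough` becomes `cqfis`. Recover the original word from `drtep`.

The shifts repeat in a cycle of length 2: positions 0,1,… shift by +11, +2, then the pattern repeats.
Decoding drtep: d−11=s, r−2=p, t−11=i, e−2=c, p−11=e.

spice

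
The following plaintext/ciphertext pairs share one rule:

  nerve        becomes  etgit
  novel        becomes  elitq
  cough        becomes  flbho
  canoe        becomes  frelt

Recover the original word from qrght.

n(13)→e(4) and e(4)→t(19) fit y≡7x+17 (mod 26); the inverse of 7 mod 26 is 15. Each letter's alphabet position (a=0..z=25) is mapped through 7·x+17 mod 26 — an affine cipher.
Undoing it on qrght: q(16)→15·(16−17)≡11=l; r(17)→15·(17−17)≡0=a; g(6)→15·(6−17)≡17=r; h(7)→15·(7−17)≡6=g; t(19)→15·(19−17)≡4=e (all mod 26).

large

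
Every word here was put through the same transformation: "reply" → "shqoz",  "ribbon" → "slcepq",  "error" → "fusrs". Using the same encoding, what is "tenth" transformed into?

uhowi

Shifts by position in reply: pos 0: r→s (+1), pos 1: e→h (+3), pos 2: p→q (+1), pos 3: l→o (+3) — repeating every 2. It's a Vigenère-style cipher with numeric key [1,3]: position i shifts by key[i mod 2].
Applying it to tenth: t+1=u, e+3=h, n+1=o, t+3=w, h+1=i.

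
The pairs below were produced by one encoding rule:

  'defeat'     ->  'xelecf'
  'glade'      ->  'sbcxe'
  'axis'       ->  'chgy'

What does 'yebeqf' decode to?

select

d(3)→x(23) and e(4)→e(4) fit y≡7x+2 (mod 26); the inverse of 7 mod 26 is 15. Treating letters as 0–25, the rule is x ↦ 7x + 2 (mod 26).
Decoding yebeqf: y(24)→15·(24−2)≡18=s; e(4)→15·(4−2)≡4=e; b(1)→15·(1−2)≡11=l; e(4)→15·(4−2)≡4=e; q(16)→15·(16−2)≡2=c; f(5)→15·(5−2)≡19=t (all mod 26).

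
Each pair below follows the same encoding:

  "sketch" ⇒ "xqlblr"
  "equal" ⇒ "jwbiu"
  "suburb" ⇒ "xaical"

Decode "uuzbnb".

In sketch: s→x is +5, k→q is +6, e→l is +7, t→b is +8 — the shift increases by 1 each position. Letter i (0-indexed) is shifted by i+5, so successive shifts are 5, 6, 7, ….
Reversing it on uuzbnb: u−5=p, u−6=o, z−7=s, b−8=t, n−9=e, b−10=r.

poster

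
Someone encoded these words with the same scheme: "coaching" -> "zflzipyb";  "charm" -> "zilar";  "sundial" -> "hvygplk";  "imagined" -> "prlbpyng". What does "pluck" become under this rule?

c(2)→z(25) and o(14)→f(5) fit y≡7x+11 (mod 26); the inverse of 7 mod 26 is 15. Each letter's alphabet position (a=0..z=25) is mapped through 7·x+11 mod 26 — an affine cipher.
On pluck: p(15)→7·15+11≡12=m; l(11)→7·11+11≡10=k; u(20)→7·20+11≡21=v; c(2)→7·2+11≡25=z; k(10)→7·10+11≡3=d (all mod 26).

mkvzd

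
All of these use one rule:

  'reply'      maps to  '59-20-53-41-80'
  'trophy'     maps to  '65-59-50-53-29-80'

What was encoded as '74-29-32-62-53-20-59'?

whisper

r(#18)→59 and e(#5)→20: differences scale by 3, so n = 3·pos + 5. The formula is n = 3×(alphabet index, a=1) + 5.
Reversing it on 74-29-32-62-53-20-59: 74→(74−5)÷3=23=w, 29→(29−5)÷3=8=h, 32→(32−5)÷3=9=i, 62→(62−5)÷3=19=s, 53→(53−5)÷3=16=p, 20→(20−5)÷3=5=e, 59→(59−5)÷3=18=r.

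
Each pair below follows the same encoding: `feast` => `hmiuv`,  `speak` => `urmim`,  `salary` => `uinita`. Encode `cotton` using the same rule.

The shift depends on letter class: consonant f→h is +2, but vowel e→m is +8. Vowels shift forward by 8 and consonants shift forward by 2.
For cotton: c(cons)+2=e, o(vowel)+8=w, t(cons)+2=v, t(cons)+2=v, o(vowel)+8=w, n(cons)+2=p.

ewvvwp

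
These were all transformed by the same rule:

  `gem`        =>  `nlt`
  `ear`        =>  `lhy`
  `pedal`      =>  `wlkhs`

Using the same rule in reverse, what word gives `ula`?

Every letter moves 7 places later in the alphabet, wrapping around z→a.
Decoding ula: u−7=n, l−7=e, a−7=t.

net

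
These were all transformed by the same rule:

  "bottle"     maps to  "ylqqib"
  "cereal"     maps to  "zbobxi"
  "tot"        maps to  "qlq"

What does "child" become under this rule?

zefia

Compare letters: b→y is +23, o→l is +23, t→q is +23 — a constant shift. Every letter moves 23 places later in the alphabet, wrapping around z→a.
For child: c+23=z, h+23=e, i+23=f, l+23=i, d+23=a.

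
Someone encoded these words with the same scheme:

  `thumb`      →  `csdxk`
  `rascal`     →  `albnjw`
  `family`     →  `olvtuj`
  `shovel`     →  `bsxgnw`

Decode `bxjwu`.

small

Shifts by position in thumb: pos 0: t→c (+9), pos 1: h→s (+11), pos 2: u→d (+9), pos 3: m→x (+11) — repeating every 2. The shifts repeat in a cycle of length 2: positions 0,1,… shift by +9, +11, then the pattern repeats.
Decoding bxjwu: b−9=s, x−11=m, j−9=a, w−11=l, u−9=l.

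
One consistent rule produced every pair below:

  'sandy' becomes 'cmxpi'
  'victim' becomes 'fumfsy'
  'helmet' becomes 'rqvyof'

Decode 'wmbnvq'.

It's a Vigenère-style cipher with numeric key [10,12]: position i shifts by key[i mod 2].
Undoing it on wmbnvq: w−10=m, m−12=a, b−10=r, n−12=b, v−10=l, q−12=e.

marble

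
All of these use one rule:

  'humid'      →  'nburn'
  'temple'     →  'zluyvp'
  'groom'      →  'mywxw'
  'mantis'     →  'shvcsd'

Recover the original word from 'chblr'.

watch

In humid: h→n is +6, u→b is +7, m→u is +8, i→r is +9 — the shift increases by 1 each position. Letter i (0-indexed) is shifted by i+6, so successive shifts are 6, 7, 8, ….
Decoding chblr: c−6=w, h−7=a, b−8=t, l−9=c, r−10=h.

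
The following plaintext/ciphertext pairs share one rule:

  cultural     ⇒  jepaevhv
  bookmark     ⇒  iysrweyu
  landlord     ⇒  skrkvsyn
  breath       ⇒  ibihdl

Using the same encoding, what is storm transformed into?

A repeating key of period 3 is used — shifts +7, +10, +4 over and over.
On storm: s+7=z, t+10=d, o+4=s, r+7=y, m+10=w.

zdsyw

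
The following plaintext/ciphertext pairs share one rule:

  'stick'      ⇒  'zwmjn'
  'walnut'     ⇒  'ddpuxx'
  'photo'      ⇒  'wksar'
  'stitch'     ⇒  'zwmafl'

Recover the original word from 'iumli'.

Shifts by position in stick: pos 0: s→z (+7), pos 1: t→w (+3), pos 2: i→m (+4), pos 3: c→j (+7), pos 4: k→n (+3) — repeating every 3. The shifts repeat in a cycle of length 3: positions 0,1,… shift by +7, +3, +4, then the pattern repeats.
Decoding iumli: i−7=b, u−3=r, m−4=i, l−7=e, i−3=f.

brief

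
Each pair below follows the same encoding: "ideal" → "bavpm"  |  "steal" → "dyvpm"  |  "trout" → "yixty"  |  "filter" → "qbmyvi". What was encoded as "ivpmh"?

realm

Treating letters as 0–25, the rule is x ↦ 21x + 15 (mod 26).
Reversing it on ivpmh: i(8)→5·(8−15)≡17=r; v(21)→5·(21−15)≡4=e; p(15)→5·(15−15)≡0=a; m(12)→5·(12−15)≡11=l; h(7)→5·(7−15)≡12=m (all mod 26).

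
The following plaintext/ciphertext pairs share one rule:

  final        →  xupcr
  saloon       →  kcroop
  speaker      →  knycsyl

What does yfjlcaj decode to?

f(5)→x(23) and i(8)→u(20) fit y≡25x+2 (mod 26); the inverse of 25 mod 26 is 25. Each letter's alphabet position (a=0..z=25) is mapped through 25·x+2 mod 26 — an affine cipher.
Reversing it on yfjlcaj: y(24)→25·(24−2)≡4=e; f(5)→25·(5−2)≡23=x; j(9)→25·(9−2)≡19=t; l(11)→25·(11−2)≡17=r; c(2)→25·(2−2)≡0=a; a(0)→25·(0−2)≡2=c; j(9)→25·(9−2)≡19=t (all mod 26).

extract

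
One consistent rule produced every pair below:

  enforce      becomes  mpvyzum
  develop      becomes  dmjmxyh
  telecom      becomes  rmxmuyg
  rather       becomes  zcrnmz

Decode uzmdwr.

credit

e(4)→m(12) and n(13)→p(15) fit y≡9x+2 (mod 26); the inverse of 9 mod 26 is 3. Each letter's alphabet position (a=0..z=25) is mapped through 9·x+2 mod 26 — an affine cipher.
Reversing it on uzmdwr: u(20)→3·(20−2)≡2=c; z(25)→3·(25−2)≡17=r; m(12)→3·(12−2)≡4=e; d(3)→3·(3−2)≡3=d; w(22)→3·(22−2)≡8=i; r(17)→3·(17−2)≡19=t (all mod 26).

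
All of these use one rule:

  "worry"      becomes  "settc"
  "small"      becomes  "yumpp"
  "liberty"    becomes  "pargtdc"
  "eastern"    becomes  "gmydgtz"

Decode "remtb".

board

w(22)→s(18) and o(14)→e(4) fit y≡5x+12 (mod 26); the inverse of 5 mod 26 is 21. Each letter's alphabet position (a=0..z=25) is mapped through 5·x+12 mod 26 — an affine cipher.
Undoing it on remtb: r(17)→21·(17−12)≡1=b; e(4)→21·(4−12)≡14=o; m(12)→21·(12−12)≡0=a; t(19)→21·(19−12)≡17=r; b(1)→21·(1−12)≡3=d (all mod 26).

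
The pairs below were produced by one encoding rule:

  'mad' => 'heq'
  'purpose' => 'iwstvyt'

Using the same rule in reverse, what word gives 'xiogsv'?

rocket

The output letters match the input read backwards, each shifted +4: mad reversed is dam. Read the word backwards and shift each letter +4.
Reversing it on xiogsv: shift back: x−4=t, i−4=e, o−4=k, g−4=c, s−4=o, v−4=r → tekcor; then reverse → rocket.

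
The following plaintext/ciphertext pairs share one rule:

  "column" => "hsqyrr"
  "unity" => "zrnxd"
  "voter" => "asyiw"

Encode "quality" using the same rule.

Shifts by position in column: pos 0: c→h (+5), pos 1: o→s (+4), pos 2: l→q (+5), pos 3: u→y (+4) — repeating every 2. A repeating key of period 2 is used — shifts +5, +4 over and over.
For quality: q+5=v, u+4=y, a+5=f, l+4=p, i+5=n, t+4=x, y+5=d.

vyfpnxd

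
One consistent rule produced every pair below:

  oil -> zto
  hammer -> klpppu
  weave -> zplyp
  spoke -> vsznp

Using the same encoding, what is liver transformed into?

otypu

Two shifts are in play — +11 for a/e/i/o/u, +3 for every other letter.
On liver: l(cons)+3=o, i(vowel)+11=t, v(cons)+3=y, e(vowel)+11=p, r(cons)+3=u.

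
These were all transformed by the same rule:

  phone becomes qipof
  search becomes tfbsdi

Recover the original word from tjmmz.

silly

Compare letters: p→q is +1, h→i is +1, o→p is +1 — a constant shift. This is a Caesar cipher with shift 1.
Decoding tjmmz: t−1=s, j−1=i, m−1=l, m−1=l, z−1=y.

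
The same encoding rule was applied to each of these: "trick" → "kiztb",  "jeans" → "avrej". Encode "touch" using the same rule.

kflty

Compare letters: t→k is +17, r→i is +17, i→z is +17 — a constant shift. Every letter moves 17 places later in the alphabet, wrapping around z→a.
Applying it to touch: t+17=k, o+17=f, u+17=l, c+17=t, h+17=y.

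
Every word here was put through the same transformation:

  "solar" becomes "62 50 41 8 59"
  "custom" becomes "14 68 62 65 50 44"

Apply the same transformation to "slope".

s(#19)→62 and o(#15)→50: differences scale by 3, so n = 3·pos + 5. With a=1..z=26, the number is 3·pos + 5.
On slope: s=19→62, l=12→41, o=15→50, p=16→53, e=5→20.

62 41 50 53 20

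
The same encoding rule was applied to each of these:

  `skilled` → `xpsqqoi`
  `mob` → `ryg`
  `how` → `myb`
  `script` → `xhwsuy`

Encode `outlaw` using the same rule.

The shift depends on letter class: consonant s→x is +5, but vowel i→s is +10. The rule splits by letter class: vowels +10, consonants +5.
On outlaw: o(vowel)+10=y, u(vowel)+10=e, t(cons)+5=y, l(cons)+5=q, a(vowel)+10=k, w(cons)+5=b.

yeyqkb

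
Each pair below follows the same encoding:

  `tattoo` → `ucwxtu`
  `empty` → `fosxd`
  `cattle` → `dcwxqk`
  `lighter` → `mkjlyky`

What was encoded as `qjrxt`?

photo

In tattoo: t→u is +1, a→c is +2, t→w is +3, t→x is +4 — the shift increases by 1 each position. Each letter shifts forward by (position + 1), i.e. 1, 2, 3, … — the shift grows by one for each successive letter.
Decoding qjrxt: q−1=p, j−2=h, r−3=o, x−4=t, t−5=o.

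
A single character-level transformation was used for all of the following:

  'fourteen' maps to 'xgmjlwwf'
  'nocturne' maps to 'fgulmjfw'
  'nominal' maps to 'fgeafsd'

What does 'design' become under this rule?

Compare letters: f→x is +18, o→g is +18, u→m is +18 — a constant shift. Every letter moves 18 places later in the alphabet, wrapping around z→a.
For design: d+18=v, e+18=w, s+18=k, i+18=a, g+18=y, n+18=f.

vwkayf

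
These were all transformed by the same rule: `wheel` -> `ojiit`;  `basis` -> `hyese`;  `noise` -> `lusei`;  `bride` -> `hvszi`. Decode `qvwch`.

crumb

Treating letters as 0–25, the rule is x ↦ 9x + 24 (mod 26).
Undoing it on qvwch: q(16)→3·(16−24)≡2=c; v(21)→3·(21−24)≡17=r; w(22)→3·(22−24)≡20=u; c(2)→3·(2−24)≡12=m; h(7)→3·(7−24)≡1=b (all mod 26).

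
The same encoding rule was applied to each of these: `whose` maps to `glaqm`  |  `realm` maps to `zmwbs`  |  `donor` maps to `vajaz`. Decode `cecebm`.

icicle

w(22)→g(6) and h(7)→l(11) fit y≡17x+22 (mod 26); the inverse of 17 mod 26 is 23. This is an affine cipher: with a=0,…,z=25, each position x becomes (17x+22) mod 26.
Decoding cecebm: c(2)→23·(2−22)≡8=i; e(4)→23·(4−22)≡2=c; c(2)→23·(2−22)≡8=i; e(4)→23·(4−22)≡2=c; b(1)→23·(1−22)≡11=l; m(12)→23·(12−22)≡4=e (all mod 26).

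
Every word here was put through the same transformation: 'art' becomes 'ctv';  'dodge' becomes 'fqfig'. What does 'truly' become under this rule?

Compare letters: a→c is +2, r→t is +2, t→v is +2 — a constant shift. Every letter moves 2 places later in the alphabet, wrapping around z→a.
Applying it to truly: t+2=v, r+2=t, u+2=w, l+2=n, y+2=a.

vtwna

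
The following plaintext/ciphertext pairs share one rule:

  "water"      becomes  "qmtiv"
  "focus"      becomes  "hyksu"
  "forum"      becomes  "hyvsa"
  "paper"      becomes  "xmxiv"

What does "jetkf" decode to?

w(22)→q(16) and a(0)→m(12) fit y≡25x+12 (mod 26); the inverse of 25 mod 26 is 25. This is an affine cipher: with a=0,…,z=25, each position x becomes (25x+12) mod 26.
Undoing it on jetkf: j(9)→25·(9−12)≡3=d; e(4)→25·(4−12)≡8=i; t(19)→25·(19−12)≡19=t; k(10)→25·(10−12)≡2=c; f(5)→25·(5−12)≡7=h (all mod 26).

ditch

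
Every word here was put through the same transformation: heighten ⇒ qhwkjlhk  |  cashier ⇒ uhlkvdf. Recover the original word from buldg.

dairy

Read the word backwards and shift each letter +3.
Undoing it on buldg: shift back: b−3=y, u−3=r, l−3=i, d−3=a, g−3=d → yriad; then reverse → dairy.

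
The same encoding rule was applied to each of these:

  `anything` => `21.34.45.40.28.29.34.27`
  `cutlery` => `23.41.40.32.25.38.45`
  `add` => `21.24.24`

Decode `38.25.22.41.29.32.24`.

Letters become their 1-based position plus 20 (so a→21, b→22, …).
Decoding 38.25.22.41.29.32.24: 38→(38−20)÷1=18=r, 25→(25−20)÷1=5=e, 22→(22−20)÷1=2=b, 41→(41−20)÷1=21=u, 29→(29−20)÷1=9=i, 32→(32−20)÷1=12=l, 24→(24−20)÷1=4=d.

rebuild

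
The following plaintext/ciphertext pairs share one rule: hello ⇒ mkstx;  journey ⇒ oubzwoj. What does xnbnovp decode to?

In hello: h→m is +5, e→k is +6, l→s is +7, l→t is +8 — the shift increases by 1 each position. Each letter shifts forward by (position + 5), i.e. 5, 6, 7, … — the shift grows by one for each successive letter.
Reversing it on xnbnovp: x−5=s, n−6=h, b−7=u, n−8=f, o−9=f, v−10=l, p−11=e.

shuffle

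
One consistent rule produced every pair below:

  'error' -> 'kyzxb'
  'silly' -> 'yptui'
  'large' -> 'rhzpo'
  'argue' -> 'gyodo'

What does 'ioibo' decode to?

chase

In error: e→k is +6, r→y is +7, r→z is +8, o→x is +9 — the shift increases by 1 each position. The shift increases by 1 at each position, starting from +6: 6, 7, 8, ….
Undoing it on ioibo: i−6=c, o−7=h, i−8=a, b−9=s, o−10=e.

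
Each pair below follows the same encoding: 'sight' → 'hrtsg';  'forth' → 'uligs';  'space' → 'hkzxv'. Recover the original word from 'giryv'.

Each pair mirrors across the alphabet (s↔h, i↔r, g↔t): positions sum to 25. This is the alphabet-reversal cipher (Atbash): a becomes z, b becomes y, etc.
Reversing it on giryv: g↔t, i↔r, r↔i, y↔b, v↔e.

tribe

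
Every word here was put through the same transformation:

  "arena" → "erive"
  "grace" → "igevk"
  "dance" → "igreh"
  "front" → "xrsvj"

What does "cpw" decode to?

sly

The output letters match the input read backwards, each shifted +4: arena reversed is anera. The word is reversed, then every letter is shifted forward by 4.
Decoding cpw: shift back: c−4=y, p−4=l, w−4=s → yls; then reverse → sly.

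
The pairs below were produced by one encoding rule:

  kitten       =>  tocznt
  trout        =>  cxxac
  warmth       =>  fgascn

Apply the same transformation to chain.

Shifts by position in kitten: pos 0: k→t (+9), pos 1: i→o (+6), pos 2: t→c (+9), pos 3: t→z (+6) — repeating every 2. It's a Vigenère-style cipher with numeric key [9,6]: position i shifts by key[i mod 2].
Applying it to chain: c+9=l, h+6=n, a+9=j, i+6=o, n+9=w.

lnjow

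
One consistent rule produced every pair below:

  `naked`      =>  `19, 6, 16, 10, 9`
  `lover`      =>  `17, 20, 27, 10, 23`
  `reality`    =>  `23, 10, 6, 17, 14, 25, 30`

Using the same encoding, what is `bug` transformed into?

7, 26, 12

n is letter #14 and maps to 19: an offset of 5. Each letter is replaced by its alphabet position (a=1..z=26) + 5.
Applying it to bug: b=2→7, u=21→26, g=7→12.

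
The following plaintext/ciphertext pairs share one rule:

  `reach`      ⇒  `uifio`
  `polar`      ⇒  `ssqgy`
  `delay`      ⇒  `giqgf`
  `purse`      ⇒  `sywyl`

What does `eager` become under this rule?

helky

In reach: r→u is +3, e→i is +4, a→f is +5, c→i is +6 — the shift increases by 1 each position. The shift increases by 1 at each position, starting from +3: 3, 4, 5, ….
Applying it to eager: e+3=h, a+4=e, g+5=l, e+6=k, r+7=y.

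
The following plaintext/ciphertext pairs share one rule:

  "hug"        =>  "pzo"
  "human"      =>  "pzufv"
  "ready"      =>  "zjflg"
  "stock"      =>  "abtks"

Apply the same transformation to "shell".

apjtt

The rule splits by letter class: vowels +5, consonants +8.
For shell: s(cons)+8=a, h(cons)+8=p, e(vowel)+5=j, l(cons)+8=t, l(cons)+8=t.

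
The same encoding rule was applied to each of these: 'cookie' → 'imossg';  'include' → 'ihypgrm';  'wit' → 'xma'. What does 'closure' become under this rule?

ivywspg

Read the word backwards and shift each letter +4.
On closure: reverse → erusolc; then shift: e+4=i, r+4=v, u+4=y, s+4=w, o+4=s, l+4=p, c+4=g.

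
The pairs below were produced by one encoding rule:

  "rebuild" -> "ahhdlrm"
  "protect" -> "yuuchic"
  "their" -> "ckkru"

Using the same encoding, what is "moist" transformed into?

Shifts by position in rebuild: pos 0: r→a (+9), pos 1: e→h (+3), pos 2: b→h (+6), pos 3: u→d (+9), pos 4: i→l (+3), pos 5: l→r (+6) — repeating every 3. A repeating key of period 3 is used — shifts +9, +3, +6 over and over.
For moist: m+9=v, o+3=r, i+6=o, s+9=b, t+3=w.

vrobw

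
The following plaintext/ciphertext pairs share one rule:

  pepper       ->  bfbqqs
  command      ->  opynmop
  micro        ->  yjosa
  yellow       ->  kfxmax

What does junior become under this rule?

vvzjas

Shifts by position in pepper: pos 0: p→b (+12), pos 1: e→f (+1), pos 2: p→b (+12), pos 3: p→q (+1) — repeating every 2. The shifts repeat in a cycle of length 2: positions 0,1,… shift by +12, +1, then the pattern repeats.
For junior: j+12=v, u+1=v, n+12=z, i+1=j, o+12=a, r+1=s.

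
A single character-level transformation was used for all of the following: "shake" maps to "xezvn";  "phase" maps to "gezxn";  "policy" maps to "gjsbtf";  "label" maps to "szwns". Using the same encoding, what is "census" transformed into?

tnmxrx

Treating letters as 0–25, the rule is x ↦ 23x + 25 (mod 26).
Applying it to census: c(2)→23·2+25≡19=t; e(4)→23·4+25≡13=n; n(13)→23·13+25≡12=m; s(18)→23·18+25≡23=x; u(20)→23·20+25≡17=r; s(18)→23·18+25≡23=x (all mod 26).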